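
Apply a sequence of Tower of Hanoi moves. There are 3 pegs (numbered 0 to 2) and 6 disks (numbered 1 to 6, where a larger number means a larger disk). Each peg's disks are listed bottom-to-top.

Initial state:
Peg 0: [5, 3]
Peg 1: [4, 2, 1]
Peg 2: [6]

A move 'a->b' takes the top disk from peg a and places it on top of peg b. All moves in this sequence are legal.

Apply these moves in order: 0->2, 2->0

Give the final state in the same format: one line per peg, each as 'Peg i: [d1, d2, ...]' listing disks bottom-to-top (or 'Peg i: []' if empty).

Answer: Peg 0: [5, 3]
Peg 1: [4, 2, 1]
Peg 2: [6]

Derivation:
After move 1 (0->2):
Peg 0: [5]
Peg 1: [4, 2, 1]
Peg 2: [6, 3]

After move 2 (2->0):
Peg 0: [5, 3]
Peg 1: [4, 2, 1]
Peg 2: [6]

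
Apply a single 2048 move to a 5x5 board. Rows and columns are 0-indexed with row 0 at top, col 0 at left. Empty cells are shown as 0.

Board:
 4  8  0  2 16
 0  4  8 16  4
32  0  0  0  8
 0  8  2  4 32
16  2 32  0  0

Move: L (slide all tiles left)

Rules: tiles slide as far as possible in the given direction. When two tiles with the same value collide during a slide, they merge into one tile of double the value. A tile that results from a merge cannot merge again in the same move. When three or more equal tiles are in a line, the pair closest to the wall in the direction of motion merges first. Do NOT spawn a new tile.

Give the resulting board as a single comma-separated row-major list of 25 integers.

Answer: 4, 8, 2, 16, 0, 4, 8, 16, 4, 0, 32, 8, 0, 0, 0, 8, 2, 4, 32, 0, 16, 2, 32, 0, 0

Derivation:
Slide left:
row 0: [4, 8, 0, 2, 16] -> [4, 8, 2, 16, 0]
row 1: [0, 4, 8, 16, 4] -> [4, 8, 16, 4, 0]
row 2: [32, 0, 0, 0, 8] -> [32, 8, 0, 0, 0]
row 3: [0, 8, 2, 4, 32] -> [8, 2, 4, 32, 0]
row 4: [16, 2, 32, 0, 0] -> [16, 2, 32, 0, 0]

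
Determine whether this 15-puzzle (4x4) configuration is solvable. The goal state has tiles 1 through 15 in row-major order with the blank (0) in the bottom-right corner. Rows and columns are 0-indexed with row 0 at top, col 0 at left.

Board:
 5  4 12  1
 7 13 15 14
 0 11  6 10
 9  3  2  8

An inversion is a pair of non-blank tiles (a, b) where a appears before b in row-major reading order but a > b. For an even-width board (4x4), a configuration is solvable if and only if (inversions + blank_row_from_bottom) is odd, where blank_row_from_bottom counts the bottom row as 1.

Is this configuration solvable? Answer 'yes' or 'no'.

Inversions: 57
Blank is in row 2 (0-indexed from top), which is row 2 counting from the bottom (bottom = 1).
57 + 2 = 59, which is odd, so the puzzle is solvable.

Answer: yes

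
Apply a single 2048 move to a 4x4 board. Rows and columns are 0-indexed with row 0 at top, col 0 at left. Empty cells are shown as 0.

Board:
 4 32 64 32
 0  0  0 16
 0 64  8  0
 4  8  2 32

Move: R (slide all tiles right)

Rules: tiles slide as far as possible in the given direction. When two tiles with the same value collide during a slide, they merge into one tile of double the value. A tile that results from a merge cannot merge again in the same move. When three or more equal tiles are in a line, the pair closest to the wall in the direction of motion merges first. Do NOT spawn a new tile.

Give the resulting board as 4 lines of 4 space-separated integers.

Slide right:
row 0: [4, 32, 64, 32] -> [4, 32, 64, 32]
row 1: [0, 0, 0, 16] -> [0, 0, 0, 16]
row 2: [0, 64, 8, 0] -> [0, 0, 64, 8]
row 3: [4, 8, 2, 32] -> [4, 8, 2, 32]

Answer:  4 32 64 32
 0  0  0 16
 0  0 64  8
 4  8  2 32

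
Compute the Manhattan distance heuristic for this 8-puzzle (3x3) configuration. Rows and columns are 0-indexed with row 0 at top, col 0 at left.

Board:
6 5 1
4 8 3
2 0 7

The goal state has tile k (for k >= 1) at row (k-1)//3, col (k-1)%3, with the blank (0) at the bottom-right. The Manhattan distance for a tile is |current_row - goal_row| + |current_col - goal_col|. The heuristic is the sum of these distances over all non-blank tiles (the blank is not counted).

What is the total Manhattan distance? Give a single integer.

Tile 6: (0,0)->(1,2) = 3
Tile 5: (0,1)->(1,1) = 1
Tile 1: (0,2)->(0,0) = 2
Tile 4: (1,0)->(1,0) = 0
Tile 8: (1,1)->(2,1) = 1
Tile 3: (1,2)->(0,2) = 1
Tile 2: (2,0)->(0,1) = 3
Tile 7: (2,2)->(2,0) = 2
Sum: 3 + 1 + 2 + 0 + 1 + 1 + 3 + 2 = 13

Answer: 13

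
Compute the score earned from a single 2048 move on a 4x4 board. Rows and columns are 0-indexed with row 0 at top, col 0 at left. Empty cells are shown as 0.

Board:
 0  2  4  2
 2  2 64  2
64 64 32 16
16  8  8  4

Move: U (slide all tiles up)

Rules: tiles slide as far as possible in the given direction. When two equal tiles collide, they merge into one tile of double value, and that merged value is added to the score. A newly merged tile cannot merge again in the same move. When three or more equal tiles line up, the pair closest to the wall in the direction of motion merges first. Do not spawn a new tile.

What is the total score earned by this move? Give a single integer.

Slide up:
col 0: [0, 2, 64, 16] -> [2, 64, 16, 0]  score +0 (running 0)
col 1: [2, 2, 64, 8] -> [4, 64, 8, 0]  score +4 (running 4)
col 2: [4, 64, 32, 8] -> [4, 64, 32, 8]  score +0 (running 4)
col 3: [2, 2, 16, 4] -> [4, 16, 4, 0]  score +4 (running 8)
Board after move:
 2  4  4  4
64 64 64 16
16  8 32  4
 0  0  8  0

Answer: 8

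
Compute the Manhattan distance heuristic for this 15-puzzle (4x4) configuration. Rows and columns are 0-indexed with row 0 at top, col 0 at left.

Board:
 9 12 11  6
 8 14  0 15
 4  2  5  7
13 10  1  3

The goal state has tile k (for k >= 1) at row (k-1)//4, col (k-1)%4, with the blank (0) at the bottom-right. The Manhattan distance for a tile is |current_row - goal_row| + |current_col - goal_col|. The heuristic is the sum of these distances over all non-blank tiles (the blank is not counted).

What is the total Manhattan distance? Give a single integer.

Tile 9: (0,0)->(2,0) = 2
Tile 12: (0,1)->(2,3) = 4
Tile 11: (0,2)->(2,2) = 2
Tile 6: (0,3)->(1,1) = 3
Tile 8: (1,0)->(1,3) = 3
Tile 14: (1,1)->(3,1) = 2
Tile 15: (1,3)->(3,2) = 3
Tile 4: (2,0)->(0,3) = 5
Tile 2: (2,1)->(0,1) = 2
Tile 5: (2,2)->(1,0) = 3
Tile 7: (2,3)->(1,2) = 2
Tile 13: (3,0)->(3,0) = 0
Tile 10: (3,1)->(2,1) = 1
Tile 1: (3,2)->(0,0) = 5
Tile 3: (3,3)->(0,2) = 4
Sum: 2 + 4 + 2 + 3 + 3 + 2 + 3 + 5 + 2 + 3 + 2 + 0 + 1 + 5 + 4 = 41

Answer: 41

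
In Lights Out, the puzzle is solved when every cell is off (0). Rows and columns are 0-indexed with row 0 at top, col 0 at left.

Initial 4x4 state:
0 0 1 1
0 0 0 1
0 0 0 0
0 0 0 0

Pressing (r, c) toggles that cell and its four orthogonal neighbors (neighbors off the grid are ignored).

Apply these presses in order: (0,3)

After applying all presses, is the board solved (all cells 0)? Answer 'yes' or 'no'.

After press 1 at (0,3):
0 0 0 0
0 0 0 0
0 0 0 0
0 0 0 0

Lights still on: 0

Answer: yes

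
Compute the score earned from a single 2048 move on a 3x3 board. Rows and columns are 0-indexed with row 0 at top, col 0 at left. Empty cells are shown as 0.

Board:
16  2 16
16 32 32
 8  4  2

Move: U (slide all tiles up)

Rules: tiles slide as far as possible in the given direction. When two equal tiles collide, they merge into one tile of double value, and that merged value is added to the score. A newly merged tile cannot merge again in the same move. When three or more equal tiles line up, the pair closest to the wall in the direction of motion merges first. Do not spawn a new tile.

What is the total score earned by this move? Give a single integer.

Answer: 32

Derivation:
Slide up:
col 0: [16, 16, 8] -> [32, 8, 0]  score +32 (running 32)
col 1: [2, 32, 4] -> [2, 32, 4]  score +0 (running 32)
col 2: [16, 32, 2] -> [16, 32, 2]  score +0 (running 32)
Board after move:
32  2 16
 8 32 32
 0  4  2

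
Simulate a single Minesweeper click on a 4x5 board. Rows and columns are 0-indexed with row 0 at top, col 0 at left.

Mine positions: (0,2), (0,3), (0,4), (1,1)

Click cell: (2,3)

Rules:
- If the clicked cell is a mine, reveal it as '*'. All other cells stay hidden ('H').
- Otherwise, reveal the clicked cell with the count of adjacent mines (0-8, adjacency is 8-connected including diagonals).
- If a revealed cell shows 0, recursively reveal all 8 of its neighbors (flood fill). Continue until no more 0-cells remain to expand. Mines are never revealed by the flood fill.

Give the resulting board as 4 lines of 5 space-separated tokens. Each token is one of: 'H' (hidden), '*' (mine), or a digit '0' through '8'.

H H H H H
H H 3 3 2
1 1 1 0 0
0 0 0 0 0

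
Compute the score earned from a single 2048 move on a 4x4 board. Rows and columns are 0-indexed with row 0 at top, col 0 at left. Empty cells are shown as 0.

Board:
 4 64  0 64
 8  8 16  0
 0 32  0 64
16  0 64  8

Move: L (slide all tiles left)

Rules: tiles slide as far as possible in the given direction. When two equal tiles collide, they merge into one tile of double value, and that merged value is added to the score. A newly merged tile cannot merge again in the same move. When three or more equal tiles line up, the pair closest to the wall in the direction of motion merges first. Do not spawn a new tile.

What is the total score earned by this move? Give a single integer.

Slide left:
row 0: [4, 64, 0, 64] -> [4, 128, 0, 0]  score +128 (running 128)
row 1: [8, 8, 16, 0] -> [16, 16, 0, 0]  score +16 (running 144)
row 2: [0, 32, 0, 64] -> [32, 64, 0, 0]  score +0 (running 144)
row 3: [16, 0, 64, 8] -> [16, 64, 8, 0]  score +0 (running 144)
Board after move:
  4 128   0   0
 16  16   0   0
 32  64   0   0
 16  64   8   0

Answer: 144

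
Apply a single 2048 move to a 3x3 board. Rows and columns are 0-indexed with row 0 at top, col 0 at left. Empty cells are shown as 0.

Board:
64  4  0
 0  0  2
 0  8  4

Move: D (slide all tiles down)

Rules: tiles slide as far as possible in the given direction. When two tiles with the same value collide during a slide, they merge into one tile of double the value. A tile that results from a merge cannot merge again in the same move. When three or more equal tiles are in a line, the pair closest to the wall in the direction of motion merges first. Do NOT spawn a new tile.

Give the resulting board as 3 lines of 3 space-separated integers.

Slide down:
col 0: [64, 0, 0] -> [0, 0, 64]
col 1: [4, 0, 8] -> [0, 4, 8]
col 2: [0, 2, 4] -> [0, 2, 4]

Answer:  0  0  0
 0  4  2
64  8  4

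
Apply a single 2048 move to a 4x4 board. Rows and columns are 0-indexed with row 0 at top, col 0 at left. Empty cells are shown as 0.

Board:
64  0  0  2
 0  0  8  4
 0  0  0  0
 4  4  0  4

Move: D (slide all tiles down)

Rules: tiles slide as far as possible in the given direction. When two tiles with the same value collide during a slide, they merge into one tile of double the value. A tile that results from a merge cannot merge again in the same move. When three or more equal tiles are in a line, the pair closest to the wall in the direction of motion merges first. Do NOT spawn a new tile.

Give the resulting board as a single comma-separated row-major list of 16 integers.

Answer: 0, 0, 0, 0, 0, 0, 0, 0, 64, 0, 0, 2, 4, 4, 8, 8

Derivation:
Slide down:
col 0: [64, 0, 0, 4] -> [0, 0, 64, 4]
col 1: [0, 0, 0, 4] -> [0, 0, 0, 4]
col 2: [0, 8, 0, 0] -> [0, 0, 0, 8]
col 3: [2, 4, 0, 4] -> [0, 0, 2, 8]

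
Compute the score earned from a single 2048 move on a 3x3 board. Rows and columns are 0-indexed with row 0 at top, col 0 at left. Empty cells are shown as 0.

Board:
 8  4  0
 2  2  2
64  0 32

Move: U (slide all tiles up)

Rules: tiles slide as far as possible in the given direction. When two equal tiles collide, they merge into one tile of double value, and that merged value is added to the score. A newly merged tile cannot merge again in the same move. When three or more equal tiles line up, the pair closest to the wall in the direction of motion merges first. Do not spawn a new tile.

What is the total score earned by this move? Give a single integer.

Slide up:
col 0: [8, 2, 64] -> [8, 2, 64]  score +0 (running 0)
col 1: [4, 2, 0] -> [4, 2, 0]  score +0 (running 0)
col 2: [0, 2, 32] -> [2, 32, 0]  score +0 (running 0)
Board after move:
 8  4  2
 2  2 32
64  0  0

Answer: 0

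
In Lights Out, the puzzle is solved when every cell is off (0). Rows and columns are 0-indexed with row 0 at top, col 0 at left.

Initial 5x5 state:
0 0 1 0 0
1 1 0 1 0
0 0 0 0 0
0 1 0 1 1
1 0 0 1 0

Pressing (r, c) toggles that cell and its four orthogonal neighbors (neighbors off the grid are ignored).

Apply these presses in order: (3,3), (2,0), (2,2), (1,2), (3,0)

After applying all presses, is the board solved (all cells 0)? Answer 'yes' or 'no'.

Answer: yes

Derivation:
After press 1 at (3,3):
0 0 1 0 0
1 1 0 1 0
0 0 0 1 0
0 1 1 0 0
1 0 0 0 0

After press 2 at (2,0):
0 0 1 0 0
0 1 0 1 0
1 1 0 1 0
1 1 1 0 0
1 0 0 0 0

After press 3 at (2,2):
0 0 1 0 0
0 1 1 1 0
1 0 1 0 0
1 1 0 0 0
1 0 0 0 0

After press 4 at (1,2):
0 0 0 0 0
0 0 0 0 0
1 0 0 0 0
1 1 0 0 0
1 0 0 0 0

After press 5 at (3,0):
0 0 0 0 0
0 0 0 0 0
0 0 0 0 0
0 0 0 0 0
0 0 0 0 0

Lights still on: 0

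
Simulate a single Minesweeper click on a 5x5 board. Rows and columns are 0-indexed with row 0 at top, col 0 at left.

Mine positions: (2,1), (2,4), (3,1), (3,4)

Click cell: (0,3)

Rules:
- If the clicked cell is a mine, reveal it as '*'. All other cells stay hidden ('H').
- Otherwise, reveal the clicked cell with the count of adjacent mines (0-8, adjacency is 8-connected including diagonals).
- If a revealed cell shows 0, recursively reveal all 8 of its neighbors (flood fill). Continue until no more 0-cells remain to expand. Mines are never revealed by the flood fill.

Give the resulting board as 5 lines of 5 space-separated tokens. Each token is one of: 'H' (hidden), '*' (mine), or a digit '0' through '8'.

0 0 0 0 0
1 1 1 1 1
H H H H H
H H H H H
H H H H H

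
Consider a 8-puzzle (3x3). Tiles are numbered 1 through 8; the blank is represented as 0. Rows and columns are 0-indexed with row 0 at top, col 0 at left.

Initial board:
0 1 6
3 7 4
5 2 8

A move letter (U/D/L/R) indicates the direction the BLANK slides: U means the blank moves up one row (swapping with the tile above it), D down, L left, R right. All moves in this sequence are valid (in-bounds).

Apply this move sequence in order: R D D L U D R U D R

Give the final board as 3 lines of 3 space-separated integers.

After move 1 (R):
1 0 6
3 7 4
5 2 8

After move 2 (D):
1 7 6
3 0 4
5 2 8

After move 3 (D):
1 7 6
3 2 4
5 0 8

After move 4 (L):
1 7 6
3 2 4
0 5 8

After move 5 (U):
1 7 6
0 2 4
3 5 8

After move 6 (D):
1 7 6
3 2 4
0 5 8

After move 7 (R):
1 7 6
3 2 4
5 0 8

After move 8 (U):
1 7 6
3 0 4
5 2 8

After move 9 (D):
1 7 6
3 2 4
5 0 8

After move 10 (R):
1 7 6
3 2 4
5 8 0

Answer: 1 7 6
3 2 4
5 8 0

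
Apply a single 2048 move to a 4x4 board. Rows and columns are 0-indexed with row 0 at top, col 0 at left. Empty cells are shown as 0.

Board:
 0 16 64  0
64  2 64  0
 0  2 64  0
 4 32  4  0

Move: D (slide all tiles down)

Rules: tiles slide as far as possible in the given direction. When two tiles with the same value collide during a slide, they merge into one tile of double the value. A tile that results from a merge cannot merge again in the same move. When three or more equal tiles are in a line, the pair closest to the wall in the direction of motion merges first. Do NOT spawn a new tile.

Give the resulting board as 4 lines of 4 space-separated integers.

Answer:   0   0   0   0
  0  16  64   0
 64   4 128   0
  4  32   4   0

Derivation:
Slide down:
col 0: [0, 64, 0, 4] -> [0, 0, 64, 4]
col 1: [16, 2, 2, 32] -> [0, 16, 4, 32]
col 2: [64, 64, 64, 4] -> [0, 64, 128, 4]
col 3: [0, 0, 0, 0] -> [0, 0, 0, 0]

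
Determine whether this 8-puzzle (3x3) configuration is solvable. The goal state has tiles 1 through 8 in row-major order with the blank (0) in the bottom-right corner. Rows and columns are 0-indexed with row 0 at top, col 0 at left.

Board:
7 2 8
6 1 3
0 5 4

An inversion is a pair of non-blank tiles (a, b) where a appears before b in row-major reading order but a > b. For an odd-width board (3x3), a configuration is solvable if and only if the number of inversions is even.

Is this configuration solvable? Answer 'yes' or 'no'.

Answer: no

Derivation:
Inversions (pairs i<j in row-major order where tile[i] > tile[j] > 0): 17
17 is odd, so the puzzle is not solvable.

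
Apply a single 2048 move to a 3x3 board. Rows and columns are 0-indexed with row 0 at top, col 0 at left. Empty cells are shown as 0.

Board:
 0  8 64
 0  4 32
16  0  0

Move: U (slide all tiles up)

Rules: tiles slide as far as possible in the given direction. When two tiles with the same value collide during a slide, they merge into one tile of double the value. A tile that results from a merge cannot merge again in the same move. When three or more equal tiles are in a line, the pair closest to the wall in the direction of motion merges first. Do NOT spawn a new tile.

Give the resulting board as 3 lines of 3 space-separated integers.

Slide up:
col 0: [0, 0, 16] -> [16, 0, 0]
col 1: [8, 4, 0] -> [8, 4, 0]
col 2: [64, 32, 0] -> [64, 32, 0]

Answer: 16  8 64
 0  4 32
 0  0  0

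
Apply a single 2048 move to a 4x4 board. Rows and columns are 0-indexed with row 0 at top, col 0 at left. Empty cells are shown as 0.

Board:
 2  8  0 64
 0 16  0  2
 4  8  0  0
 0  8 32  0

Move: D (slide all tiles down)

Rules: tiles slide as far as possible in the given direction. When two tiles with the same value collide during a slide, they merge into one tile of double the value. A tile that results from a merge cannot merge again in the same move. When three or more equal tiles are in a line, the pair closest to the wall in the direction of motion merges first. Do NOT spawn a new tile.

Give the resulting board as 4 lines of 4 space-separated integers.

Answer:  0  0  0  0
 0  8  0  0
 2 16  0 64
 4 16 32  2

Derivation:
Slide down:
col 0: [2, 0, 4, 0] -> [0, 0, 2, 4]
col 1: [8, 16, 8, 8] -> [0, 8, 16, 16]
col 2: [0, 0, 0, 32] -> [0, 0, 0, 32]
col 3: [64, 2, 0, 0] -> [0, 0, 64, 2]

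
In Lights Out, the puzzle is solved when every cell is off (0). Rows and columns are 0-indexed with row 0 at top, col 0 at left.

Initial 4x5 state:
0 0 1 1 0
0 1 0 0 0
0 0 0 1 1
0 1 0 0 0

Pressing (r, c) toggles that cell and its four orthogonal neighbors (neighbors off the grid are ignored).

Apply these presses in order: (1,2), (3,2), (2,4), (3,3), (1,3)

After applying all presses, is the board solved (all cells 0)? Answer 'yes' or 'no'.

After press 1 at (1,2):
0 0 0 1 0
0 0 1 1 0
0 0 1 1 1
0 1 0 0 0

After press 2 at (3,2):
0 0 0 1 0
0 0 1 1 0
0 0 0 1 1
0 0 1 1 0

After press 3 at (2,4):
0 0 0 1 0
0 0 1 1 1
0 0 0 0 0
0 0 1 1 1

After press 4 at (3,3):
0 0 0 1 0
0 0 1 1 1
0 0 0 1 0
0 0 0 0 0

After press 5 at (1,3):
0 0 0 0 0
0 0 0 0 0
0 0 0 0 0
0 0 0 0 0

Lights still on: 0

Answer: yes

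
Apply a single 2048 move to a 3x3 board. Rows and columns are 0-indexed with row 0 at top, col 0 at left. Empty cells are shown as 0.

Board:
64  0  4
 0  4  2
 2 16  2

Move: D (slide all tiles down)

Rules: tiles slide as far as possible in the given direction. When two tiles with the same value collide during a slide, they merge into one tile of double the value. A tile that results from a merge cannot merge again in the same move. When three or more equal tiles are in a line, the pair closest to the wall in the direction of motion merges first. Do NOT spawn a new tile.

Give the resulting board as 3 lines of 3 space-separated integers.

Slide down:
col 0: [64, 0, 2] -> [0, 64, 2]
col 1: [0, 4, 16] -> [0, 4, 16]
col 2: [4, 2, 2] -> [0, 4, 4]

Answer:  0  0  0
64  4  4
 2 16  4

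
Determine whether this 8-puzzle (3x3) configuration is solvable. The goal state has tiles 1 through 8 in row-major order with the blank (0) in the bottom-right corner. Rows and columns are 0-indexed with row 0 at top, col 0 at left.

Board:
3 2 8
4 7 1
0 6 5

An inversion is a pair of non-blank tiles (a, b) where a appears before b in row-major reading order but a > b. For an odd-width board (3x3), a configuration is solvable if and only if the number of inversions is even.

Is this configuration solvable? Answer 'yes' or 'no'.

Inversions (pairs i<j in row-major order where tile[i] > tile[j] > 0): 13
13 is odd, so the puzzle is not solvable.

Answer: no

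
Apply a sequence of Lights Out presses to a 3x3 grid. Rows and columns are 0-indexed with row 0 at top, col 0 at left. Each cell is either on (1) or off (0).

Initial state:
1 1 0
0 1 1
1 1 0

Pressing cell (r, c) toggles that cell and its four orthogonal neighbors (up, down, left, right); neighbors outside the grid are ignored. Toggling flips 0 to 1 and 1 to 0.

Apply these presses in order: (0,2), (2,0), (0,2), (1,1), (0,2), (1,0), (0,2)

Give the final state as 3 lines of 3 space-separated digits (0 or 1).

Answer: 0 0 0
1 1 0
1 1 0

Derivation:
After press 1 at (0,2):
1 0 1
0 1 0
1 1 0

After press 2 at (2,0):
1 0 1
1 1 0
0 0 0

After press 3 at (0,2):
1 1 0
1 1 1
0 0 0

After press 4 at (1,1):
1 0 0
0 0 0
0 1 0

After press 5 at (0,2):
1 1 1
0 0 1
0 1 0

After press 6 at (1,0):
0 1 1
1 1 1
1 1 0

After press 7 at (0,2):
0 0 0
1 1 0
1 1 0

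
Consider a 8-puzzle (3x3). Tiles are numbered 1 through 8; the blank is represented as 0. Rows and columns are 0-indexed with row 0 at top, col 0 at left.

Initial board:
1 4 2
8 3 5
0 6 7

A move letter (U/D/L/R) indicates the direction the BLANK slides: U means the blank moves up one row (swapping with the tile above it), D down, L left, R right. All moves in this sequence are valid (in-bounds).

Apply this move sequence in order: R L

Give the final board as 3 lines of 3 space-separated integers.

Answer: 1 4 2
8 3 5
0 6 7

Derivation:
After move 1 (R):
1 4 2
8 3 5
6 0 7

After move 2 (L):
1 4 2
8 3 5
0 6 7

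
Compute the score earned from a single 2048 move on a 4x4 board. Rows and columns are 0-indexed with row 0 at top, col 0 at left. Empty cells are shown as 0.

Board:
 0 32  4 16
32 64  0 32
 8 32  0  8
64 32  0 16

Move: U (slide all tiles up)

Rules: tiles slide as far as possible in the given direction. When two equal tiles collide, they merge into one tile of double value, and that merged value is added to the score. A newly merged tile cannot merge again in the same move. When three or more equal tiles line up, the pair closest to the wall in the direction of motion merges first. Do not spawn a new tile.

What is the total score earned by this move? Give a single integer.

Slide up:
col 0: [0, 32, 8, 64] -> [32, 8, 64, 0]  score +0 (running 0)
col 1: [32, 64, 32, 32] -> [32, 64, 64, 0]  score +64 (running 64)
col 2: [4, 0, 0, 0] -> [4, 0, 0, 0]  score +0 (running 64)
col 3: [16, 32, 8, 16] -> [16, 32, 8, 16]  score +0 (running 64)
Board after move:
32 32  4 16
 8 64  0 32
64 64  0  8
 0  0  0 16

Answer: 64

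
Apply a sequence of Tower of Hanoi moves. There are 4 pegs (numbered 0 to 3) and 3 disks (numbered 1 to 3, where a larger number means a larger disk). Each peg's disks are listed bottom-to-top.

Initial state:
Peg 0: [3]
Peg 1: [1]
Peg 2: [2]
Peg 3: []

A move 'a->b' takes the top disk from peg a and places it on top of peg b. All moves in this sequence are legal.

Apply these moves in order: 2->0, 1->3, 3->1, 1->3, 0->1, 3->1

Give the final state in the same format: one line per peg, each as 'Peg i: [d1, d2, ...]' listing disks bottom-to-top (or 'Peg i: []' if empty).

Answer: Peg 0: [3]
Peg 1: [2, 1]
Peg 2: []
Peg 3: []

Derivation:
After move 1 (2->0):
Peg 0: [3, 2]
Peg 1: [1]
Peg 2: []
Peg 3: []

After move 2 (1->3):
Peg 0: [3, 2]
Peg 1: []
Peg 2: []
Peg 3: [1]

After move 3 (3->1):
Peg 0: [3, 2]
Peg 1: [1]
Peg 2: []
Peg 3: []

After move 4 (1->3):
Peg 0: [3, 2]
Peg 1: []
Peg 2: []
Peg 3: [1]

After move 5 (0->1):
Peg 0: [3]
Peg 1: [2]
Peg 2: []
Peg 3: [1]

After move 6 (3->1):
Peg 0: [3]
Peg 1: [2, 1]
Peg 2: []
Peg 3: []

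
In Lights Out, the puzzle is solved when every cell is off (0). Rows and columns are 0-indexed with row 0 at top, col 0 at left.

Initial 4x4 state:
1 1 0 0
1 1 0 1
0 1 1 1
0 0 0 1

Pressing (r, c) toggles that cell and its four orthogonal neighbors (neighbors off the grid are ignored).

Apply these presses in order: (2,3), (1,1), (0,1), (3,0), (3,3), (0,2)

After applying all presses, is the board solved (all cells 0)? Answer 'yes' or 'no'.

Answer: no

Derivation:
After press 1 at (2,3):
1 1 0 0
1 1 0 0
0 1 0 0
0 0 0 0

After press 2 at (1,1):
1 0 0 0
0 0 1 0
0 0 0 0
0 0 0 0

After press 3 at (0,1):
0 1 1 0
0 1 1 0
0 0 0 0
0 0 0 0

After press 4 at (3,0):
0 1 1 0
0 1 1 0
1 0 0 0
1 1 0 0

After press 5 at (3,3):
0 1 1 0
0 1 1 0
1 0 0 1
1 1 1 1

After press 6 at (0,2):
0 0 0 1
0 1 0 0
1 0 0 1
1 1 1 1

Lights still on: 8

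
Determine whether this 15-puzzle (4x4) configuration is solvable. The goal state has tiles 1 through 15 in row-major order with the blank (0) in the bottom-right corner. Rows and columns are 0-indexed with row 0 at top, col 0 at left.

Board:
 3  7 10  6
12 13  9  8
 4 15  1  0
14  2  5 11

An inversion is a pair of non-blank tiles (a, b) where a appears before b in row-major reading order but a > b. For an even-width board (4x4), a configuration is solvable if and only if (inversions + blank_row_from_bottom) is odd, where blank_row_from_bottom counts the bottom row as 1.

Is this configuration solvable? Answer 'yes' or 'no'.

Answer: yes

Derivation:
Inversions: 51
Blank is in row 2 (0-indexed from top), which is row 2 counting from the bottom (bottom = 1).
51 + 2 = 53, which is odd, so the puzzle is solvable.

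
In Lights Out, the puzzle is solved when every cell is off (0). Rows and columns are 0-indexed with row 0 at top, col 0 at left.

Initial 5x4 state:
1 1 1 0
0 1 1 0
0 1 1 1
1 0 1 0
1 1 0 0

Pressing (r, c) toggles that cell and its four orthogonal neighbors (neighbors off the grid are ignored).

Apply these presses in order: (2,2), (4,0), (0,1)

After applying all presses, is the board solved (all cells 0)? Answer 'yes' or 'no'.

Answer: yes

Derivation:
After press 1 at (2,2):
1 1 1 0
0 1 0 0
0 0 0 0
1 0 0 0
1 1 0 0

After press 2 at (4,0):
1 1 1 0
0 1 0 0
0 0 0 0
0 0 0 0
0 0 0 0

After press 3 at (0,1):
0 0 0 0
0 0 0 0
0 0 0 0
0 0 0 0
0 0 0 0

Lights still on: 0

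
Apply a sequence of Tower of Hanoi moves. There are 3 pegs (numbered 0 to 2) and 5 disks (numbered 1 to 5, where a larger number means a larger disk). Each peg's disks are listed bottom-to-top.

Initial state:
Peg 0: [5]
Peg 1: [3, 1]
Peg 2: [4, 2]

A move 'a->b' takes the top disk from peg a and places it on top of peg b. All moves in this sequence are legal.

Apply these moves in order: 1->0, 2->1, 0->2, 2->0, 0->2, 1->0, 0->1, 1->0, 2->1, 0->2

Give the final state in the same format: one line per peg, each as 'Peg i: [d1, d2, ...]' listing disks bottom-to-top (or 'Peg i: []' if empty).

Answer: Peg 0: [5]
Peg 1: [3, 1]
Peg 2: [4, 2]

Derivation:
After move 1 (1->0):
Peg 0: [5, 1]
Peg 1: [3]
Peg 2: [4, 2]

After move 2 (2->1):
Peg 0: [5, 1]
Peg 1: [3, 2]
Peg 2: [4]

After move 3 (0->2):
Peg 0: [5]
Peg 1: [3, 2]
Peg 2: [4, 1]

After move 4 (2->0):
Peg 0: [5, 1]
Peg 1: [3, 2]
Peg 2: [4]

After move 5 (0->2):
Peg 0: [5]
Peg 1: [3, 2]
Peg 2: [4, 1]

After move 6 (1->0):
Peg 0: [5, 2]
Peg 1: [3]
Peg 2: [4, 1]

After move 7 (0->1):
Peg 0: [5]
Peg 1: [3, 2]
Peg 2: [4, 1]

After move 8 (1->0):
Peg 0: [5, 2]
Peg 1: [3]
Peg 2: [4, 1]

After move 9 (2->1):
Peg 0: [5, 2]
Peg 1: [3, 1]
Peg 2: [4]

After move 10 (0->2):
Peg 0: [5]
Peg 1: [3, 1]
Peg 2: [4, 2]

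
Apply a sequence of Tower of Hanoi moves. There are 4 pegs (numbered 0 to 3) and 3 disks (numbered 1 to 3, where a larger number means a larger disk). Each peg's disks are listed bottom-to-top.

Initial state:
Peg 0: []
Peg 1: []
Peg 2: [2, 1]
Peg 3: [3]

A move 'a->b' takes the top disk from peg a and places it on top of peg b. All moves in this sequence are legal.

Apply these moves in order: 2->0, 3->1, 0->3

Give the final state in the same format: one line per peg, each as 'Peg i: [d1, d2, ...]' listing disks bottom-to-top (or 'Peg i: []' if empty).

Answer: Peg 0: []
Peg 1: [3]
Peg 2: [2]
Peg 3: [1]

Derivation:
After move 1 (2->0):
Peg 0: [1]
Peg 1: []
Peg 2: [2]
Peg 3: [3]

After move 2 (3->1):
Peg 0: [1]
Peg 1: [3]
Peg 2: [2]
Peg 3: []

After move 3 (0->3):
Peg 0: []
Peg 1: [3]
Peg 2: [2]
Peg 3: [1]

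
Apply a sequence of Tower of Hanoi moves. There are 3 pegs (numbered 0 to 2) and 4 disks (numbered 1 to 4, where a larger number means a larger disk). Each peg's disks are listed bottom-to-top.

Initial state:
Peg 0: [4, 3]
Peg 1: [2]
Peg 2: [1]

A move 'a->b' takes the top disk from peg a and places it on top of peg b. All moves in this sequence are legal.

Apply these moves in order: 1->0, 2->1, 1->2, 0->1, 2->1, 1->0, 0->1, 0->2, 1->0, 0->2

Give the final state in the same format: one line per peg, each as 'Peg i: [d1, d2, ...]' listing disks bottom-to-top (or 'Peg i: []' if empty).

After move 1 (1->0):
Peg 0: [4, 3, 2]
Peg 1: []
Peg 2: [1]

After move 2 (2->1):
Peg 0: [4, 3, 2]
Peg 1: [1]
Peg 2: []

After move 3 (1->2):
Peg 0: [4, 3, 2]
Peg 1: []
Peg 2: [1]

After move 4 (0->1):
Peg 0: [4, 3]
Peg 1: [2]
Peg 2: [1]

After move 5 (2->1):
Peg 0: [4, 3]
Peg 1: [2, 1]
Peg 2: []

After move 6 (1->0):
Peg 0: [4, 3, 1]
Peg 1: [2]
Peg 2: []

After move 7 (0->1):
Peg 0: [4, 3]
Peg 1: [2, 1]
Peg 2: []

After move 8 (0->2):
Peg 0: [4]
Peg 1: [2, 1]
Peg 2: [3]

After move 9 (1->0):
Peg 0: [4, 1]
Peg 1: [2]
Peg 2: [3]

After move 10 (0->2):
Peg 0: [4]
Peg 1: [2]
Peg 2: [3, 1]

Answer: Peg 0: [4]
Peg 1: [2]
Peg 2: [3, 1]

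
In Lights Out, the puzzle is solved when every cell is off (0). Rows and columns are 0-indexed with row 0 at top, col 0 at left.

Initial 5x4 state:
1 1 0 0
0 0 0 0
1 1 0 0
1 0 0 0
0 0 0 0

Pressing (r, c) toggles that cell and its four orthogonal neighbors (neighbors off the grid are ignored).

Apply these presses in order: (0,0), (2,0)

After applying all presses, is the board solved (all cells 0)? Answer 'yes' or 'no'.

After press 1 at (0,0):
0 0 0 0
1 0 0 0
1 1 0 0
1 0 0 0
0 0 0 0

After press 2 at (2,0):
0 0 0 0
0 0 0 0
0 0 0 0
0 0 0 0
0 0 0 0

Lights still on: 0

Answer: yes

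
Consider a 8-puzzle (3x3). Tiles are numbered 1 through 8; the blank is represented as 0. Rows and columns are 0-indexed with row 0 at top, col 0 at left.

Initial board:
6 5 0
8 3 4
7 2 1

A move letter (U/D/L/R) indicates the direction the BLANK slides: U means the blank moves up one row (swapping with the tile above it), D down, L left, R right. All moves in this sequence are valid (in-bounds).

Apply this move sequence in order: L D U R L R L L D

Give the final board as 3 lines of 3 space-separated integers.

Answer: 8 6 5
0 3 4
7 2 1

Derivation:
After move 1 (L):
6 0 5
8 3 4
7 2 1

After move 2 (D):
6 3 5
8 0 4
7 2 1

After move 3 (U):
6 0 5
8 3 4
7 2 1

After move 4 (R):
6 5 0
8 3 4
7 2 1

After move 5 (L):
6 0 5
8 3 4
7 2 1

After move 6 (R):
6 5 0
8 3 4
7 2 1

After move 7 (L):
6 0 5
8 3 4
7 2 1

After move 8 (L):
0 6 5
8 3 4
7 2 1

After move 9 (D):
8 6 5
0 3 4
7 2 1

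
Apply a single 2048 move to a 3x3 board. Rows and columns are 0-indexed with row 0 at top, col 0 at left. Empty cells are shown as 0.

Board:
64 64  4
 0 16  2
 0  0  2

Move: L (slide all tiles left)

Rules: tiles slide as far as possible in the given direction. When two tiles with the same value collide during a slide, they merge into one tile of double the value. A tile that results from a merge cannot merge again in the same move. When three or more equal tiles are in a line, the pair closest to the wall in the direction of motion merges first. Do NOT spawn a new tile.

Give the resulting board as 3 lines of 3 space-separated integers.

Answer: 128   4   0
 16   2   0
  2   0   0

Derivation:
Slide left:
row 0: [64, 64, 4] -> [128, 4, 0]
row 1: [0, 16, 2] -> [16, 2, 0]
row 2: [0, 0, 2] -> [2, 0, 0]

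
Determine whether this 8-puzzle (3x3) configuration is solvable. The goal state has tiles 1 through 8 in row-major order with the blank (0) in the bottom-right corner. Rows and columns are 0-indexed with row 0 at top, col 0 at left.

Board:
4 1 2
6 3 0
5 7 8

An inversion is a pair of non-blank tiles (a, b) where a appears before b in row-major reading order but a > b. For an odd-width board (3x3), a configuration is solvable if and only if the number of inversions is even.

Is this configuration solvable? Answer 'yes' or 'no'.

Answer: no

Derivation:
Inversions (pairs i<j in row-major order where tile[i] > tile[j] > 0): 5
5 is odd, so the puzzle is not solvable.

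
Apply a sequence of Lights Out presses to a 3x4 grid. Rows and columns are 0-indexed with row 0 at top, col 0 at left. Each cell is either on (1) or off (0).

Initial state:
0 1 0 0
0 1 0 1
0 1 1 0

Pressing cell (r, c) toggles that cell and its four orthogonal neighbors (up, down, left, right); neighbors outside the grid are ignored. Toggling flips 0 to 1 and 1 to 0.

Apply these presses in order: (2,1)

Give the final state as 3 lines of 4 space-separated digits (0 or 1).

Answer: 0 1 0 0
0 0 0 1
1 0 0 0

Derivation:
After press 1 at (2,1):
0 1 0 0
0 0 0 1
1 0 0 0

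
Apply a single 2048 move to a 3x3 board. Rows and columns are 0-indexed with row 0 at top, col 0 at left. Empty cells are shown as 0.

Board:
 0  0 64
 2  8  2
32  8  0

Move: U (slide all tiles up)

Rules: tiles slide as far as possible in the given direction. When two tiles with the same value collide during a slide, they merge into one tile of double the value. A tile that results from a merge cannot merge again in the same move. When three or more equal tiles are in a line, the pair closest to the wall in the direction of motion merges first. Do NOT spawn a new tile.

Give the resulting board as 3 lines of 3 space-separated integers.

Slide up:
col 0: [0, 2, 32] -> [2, 32, 0]
col 1: [0, 8, 8] -> [16, 0, 0]
col 2: [64, 2, 0] -> [64, 2, 0]

Answer:  2 16 64
32  0  2
 0  0  0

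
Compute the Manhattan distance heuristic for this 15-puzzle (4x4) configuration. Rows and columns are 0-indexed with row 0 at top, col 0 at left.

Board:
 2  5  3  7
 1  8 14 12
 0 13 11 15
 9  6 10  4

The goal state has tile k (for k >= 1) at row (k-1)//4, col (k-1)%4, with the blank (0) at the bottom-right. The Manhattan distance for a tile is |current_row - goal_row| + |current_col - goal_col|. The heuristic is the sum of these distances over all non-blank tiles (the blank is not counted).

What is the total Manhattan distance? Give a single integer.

Answer: 24

Derivation:
Tile 2: at (0,0), goal (0,1), distance |0-0|+|0-1| = 1
Tile 5: at (0,1), goal (1,0), distance |0-1|+|1-0| = 2
Tile 3: at (0,2), goal (0,2), distance |0-0|+|2-2| = 0
Tile 7: at (0,3), goal (1,2), distance |0-1|+|3-2| = 2
Tile 1: at (1,0), goal (0,0), distance |1-0|+|0-0| = 1
Tile 8: at (1,1), goal (1,3), distance |1-1|+|1-3| = 2
Tile 14: at (1,2), goal (3,1), distance |1-3|+|2-1| = 3
Tile 12: at (1,3), goal (2,3), distance |1-2|+|3-3| = 1
Tile 13: at (2,1), goal (3,0), distance |2-3|+|1-0| = 2
Tile 11: at (2,2), goal (2,2), distance |2-2|+|2-2| = 0
Tile 15: at (2,3), goal (3,2), distance |2-3|+|3-2| = 2
Tile 9: at (3,0), goal (2,0), distance |3-2|+|0-0| = 1
Tile 6: at (3,1), goal (1,1), distance |3-1|+|1-1| = 2
Tile 10: at (3,2), goal (2,1), distance |3-2|+|2-1| = 2
Tile 4: at (3,3), goal (0,3), distance |3-0|+|3-3| = 3
Sum: 1 + 2 + 0 + 2 + 1 + 2 + 3 + 1 + 2 + 0 + 2 + 1 + 2 + 2 + 3 = 24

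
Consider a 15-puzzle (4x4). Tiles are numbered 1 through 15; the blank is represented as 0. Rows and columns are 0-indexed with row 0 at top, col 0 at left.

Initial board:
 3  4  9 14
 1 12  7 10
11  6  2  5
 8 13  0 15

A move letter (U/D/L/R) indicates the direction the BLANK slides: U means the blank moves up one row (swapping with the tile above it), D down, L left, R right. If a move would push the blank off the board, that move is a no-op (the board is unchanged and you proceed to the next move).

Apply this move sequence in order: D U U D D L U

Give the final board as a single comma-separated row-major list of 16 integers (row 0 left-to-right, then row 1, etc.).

After move 1 (D):
 3  4  9 14
 1 12  7 10
11  6  2  5
 8 13  0 15

After move 2 (U):
 3  4  9 14
 1 12  7 10
11  6  0  5
 8 13  2 15

After move 3 (U):
 3  4  9 14
 1 12  0 10
11  6  7  5
 8 13  2 15

After move 4 (D):
 3  4  9 14
 1 12  7 10
11  6  0  5
 8 13  2 15

After move 5 (D):
 3  4  9 14
 1 12  7 10
11  6  2  5
 8 13  0 15

After move 6 (L):
 3  4  9 14
 1 12  7 10
11  6  2  5
 8  0 13 15

After move 7 (U):
 3  4  9 14
 1 12  7 10
11  0  2  5
 8  6 13 15

Answer: 3, 4, 9, 14, 1, 12, 7, 10, 11, 0, 2, 5, 8, 6, 13, 15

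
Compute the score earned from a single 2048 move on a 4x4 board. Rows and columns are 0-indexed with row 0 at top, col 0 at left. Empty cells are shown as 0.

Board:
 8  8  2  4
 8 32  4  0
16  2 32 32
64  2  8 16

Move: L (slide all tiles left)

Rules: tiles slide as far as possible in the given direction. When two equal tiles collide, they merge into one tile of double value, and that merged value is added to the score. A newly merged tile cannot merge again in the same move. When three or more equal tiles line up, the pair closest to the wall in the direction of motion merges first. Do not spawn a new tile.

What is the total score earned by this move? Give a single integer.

Slide left:
row 0: [8, 8, 2, 4] -> [16, 2, 4, 0]  score +16 (running 16)
row 1: [8, 32, 4, 0] -> [8, 32, 4, 0]  score +0 (running 16)
row 2: [16, 2, 32, 32] -> [16, 2, 64, 0]  score +64 (running 80)
row 3: [64, 2, 8, 16] -> [64, 2, 8, 16]  score +0 (running 80)
Board after move:
16  2  4  0
 8 32  4  0
16  2 64  0
64  2  8 16

Answer: 80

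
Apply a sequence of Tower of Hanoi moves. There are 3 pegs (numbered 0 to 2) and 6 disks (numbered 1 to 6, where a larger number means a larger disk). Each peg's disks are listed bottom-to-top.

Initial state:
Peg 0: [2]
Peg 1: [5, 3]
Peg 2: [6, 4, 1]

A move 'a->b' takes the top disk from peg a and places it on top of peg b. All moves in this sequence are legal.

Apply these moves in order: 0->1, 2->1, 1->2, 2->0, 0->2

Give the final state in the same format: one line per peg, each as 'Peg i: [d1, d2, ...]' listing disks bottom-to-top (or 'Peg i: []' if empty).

After move 1 (0->1):
Peg 0: []
Peg 1: [5, 3, 2]
Peg 2: [6, 4, 1]

After move 2 (2->1):
Peg 0: []
Peg 1: [5, 3, 2, 1]
Peg 2: [6, 4]

After move 3 (1->2):
Peg 0: []
Peg 1: [5, 3, 2]
Peg 2: [6, 4, 1]

After move 4 (2->0):
Peg 0: [1]
Peg 1: [5, 3, 2]
Peg 2: [6, 4]

After move 5 (0->2):
Peg 0: []
Peg 1: [5, 3, 2]
Peg 2: [6, 4, 1]

Answer: Peg 0: []
Peg 1: [5, 3, 2]
Peg 2: [6, 4, 1]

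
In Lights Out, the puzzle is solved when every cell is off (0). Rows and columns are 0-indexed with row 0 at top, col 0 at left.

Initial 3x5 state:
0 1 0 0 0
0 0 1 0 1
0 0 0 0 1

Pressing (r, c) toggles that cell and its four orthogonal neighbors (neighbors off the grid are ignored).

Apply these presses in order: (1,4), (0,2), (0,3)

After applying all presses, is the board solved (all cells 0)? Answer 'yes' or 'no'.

After press 1 at (1,4):
0 1 0 0 1
0 0 1 1 0
0 0 0 0 0

After press 2 at (0,2):
0 0 1 1 1
0 0 0 1 0
0 0 0 0 0

After press 3 at (0,3):
0 0 0 0 0
0 0 0 0 0
0 0 0 0 0

Lights still on: 0

Answer: yes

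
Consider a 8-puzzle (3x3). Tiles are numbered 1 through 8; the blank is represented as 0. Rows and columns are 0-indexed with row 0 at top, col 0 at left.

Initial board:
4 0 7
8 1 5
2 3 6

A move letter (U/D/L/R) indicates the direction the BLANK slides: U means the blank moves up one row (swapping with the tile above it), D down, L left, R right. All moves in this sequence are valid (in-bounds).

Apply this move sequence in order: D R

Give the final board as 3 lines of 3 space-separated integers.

Answer: 4 1 7
8 5 0
2 3 6

Derivation:
After move 1 (D):
4 1 7
8 0 5
2 3 6

After move 2 (R):
4 1 7
8 5 0
2 3 6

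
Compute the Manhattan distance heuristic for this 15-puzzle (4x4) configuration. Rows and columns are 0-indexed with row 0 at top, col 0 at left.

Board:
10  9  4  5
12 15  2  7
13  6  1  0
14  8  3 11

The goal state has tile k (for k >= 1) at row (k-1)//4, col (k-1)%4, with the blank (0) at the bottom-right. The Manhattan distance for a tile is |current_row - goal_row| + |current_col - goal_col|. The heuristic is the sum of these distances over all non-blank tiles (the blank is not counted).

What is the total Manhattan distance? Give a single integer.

Tile 10: (0,0)->(2,1) = 3
Tile 9: (0,1)->(2,0) = 3
Tile 4: (0,2)->(0,3) = 1
Tile 5: (0,3)->(1,0) = 4
Tile 12: (1,0)->(2,3) = 4
Tile 15: (1,1)->(3,2) = 3
Tile 2: (1,2)->(0,1) = 2
Tile 7: (1,3)->(1,2) = 1
Tile 13: (2,0)->(3,0) = 1
Tile 6: (2,1)->(1,1) = 1
Tile 1: (2,2)->(0,0) = 4
Tile 14: (3,0)->(3,1) = 1
Tile 8: (3,1)->(1,3) = 4
Tile 3: (3,2)->(0,2) = 3
Tile 11: (3,3)->(2,2) = 2
Sum: 3 + 3 + 1 + 4 + 4 + 3 + 2 + 1 + 1 + 1 + 4 + 1 + 4 + 3 + 2 = 37

Answer: 37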